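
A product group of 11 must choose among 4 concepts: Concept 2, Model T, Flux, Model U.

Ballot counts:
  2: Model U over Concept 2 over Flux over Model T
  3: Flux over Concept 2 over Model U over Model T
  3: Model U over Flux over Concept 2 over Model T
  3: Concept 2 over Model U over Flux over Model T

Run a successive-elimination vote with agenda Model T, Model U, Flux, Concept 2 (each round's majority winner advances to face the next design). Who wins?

Round 1: Model T vs Model U — 0–11, Model U advances.
Round 2: Model U vs Flux — 8–3, Model U advances.
Round 3: Model U vs Concept 2 — 5–6, Concept 2 advances.
The agenda winner is Concept 2.

Concept 2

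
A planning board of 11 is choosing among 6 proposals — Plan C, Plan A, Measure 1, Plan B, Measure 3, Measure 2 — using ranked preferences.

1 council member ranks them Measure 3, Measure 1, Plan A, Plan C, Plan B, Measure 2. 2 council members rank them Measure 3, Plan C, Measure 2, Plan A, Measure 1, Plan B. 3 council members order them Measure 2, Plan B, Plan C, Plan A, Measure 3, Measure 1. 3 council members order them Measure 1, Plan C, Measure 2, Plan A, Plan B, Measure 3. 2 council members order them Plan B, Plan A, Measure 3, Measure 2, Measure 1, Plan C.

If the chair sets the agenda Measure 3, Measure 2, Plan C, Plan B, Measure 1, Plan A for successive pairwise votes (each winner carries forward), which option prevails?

Round 1: Measure 3 vs Measure 2 — 5–6, Measure 2 advances.
Round 2: Measure 2 vs Plan C — 5–6, Plan C advances.
Round 3: Plan C vs Plan B — 6–5, Plan C advances.
Round 4: Plan C vs Measure 1 — 5–6, Measure 1 advances.
Round 5: Measure 1 vs Plan A — 4–7, Plan A advances.
The agenda winner is Plan A.

Plan A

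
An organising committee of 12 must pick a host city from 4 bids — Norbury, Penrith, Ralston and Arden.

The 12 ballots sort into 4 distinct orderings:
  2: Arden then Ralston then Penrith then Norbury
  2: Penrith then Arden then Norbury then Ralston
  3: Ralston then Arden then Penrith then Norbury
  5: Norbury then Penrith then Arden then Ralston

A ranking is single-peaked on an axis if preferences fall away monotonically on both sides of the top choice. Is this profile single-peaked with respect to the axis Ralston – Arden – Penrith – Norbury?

Axis positions: Ralston=1, Arden=2, Penrith=3, Norbury=4.
Ballot type 1 (peak Arden at position 2): ranking walks positions 2-1-3-4, expanding outward from the peak — single-peaked.
Ballot type 2 (peak Penrith at position 3): ranking walks positions 3-2-4-1, expanding outward from the peak — single-peaked.
Ballot type 3 (peak Ralston at position 1): ranking walks positions 1-2-3-4, expanding outward from the peak — single-peaked.
Ballot type 4 (peak Norbury at position 4): ranking walks positions 4-3-2-1, expanding outward from the peak — single-peaked.
Every ranking is single-peaked on this axis.

yes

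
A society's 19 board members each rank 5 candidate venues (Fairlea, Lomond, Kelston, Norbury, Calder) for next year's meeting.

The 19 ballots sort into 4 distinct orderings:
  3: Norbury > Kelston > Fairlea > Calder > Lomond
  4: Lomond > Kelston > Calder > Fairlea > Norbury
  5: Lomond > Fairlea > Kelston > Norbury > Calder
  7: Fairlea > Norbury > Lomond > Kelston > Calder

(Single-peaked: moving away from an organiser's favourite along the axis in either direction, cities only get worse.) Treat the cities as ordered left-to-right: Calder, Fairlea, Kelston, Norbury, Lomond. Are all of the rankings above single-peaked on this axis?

Axis positions: Calder=1, Fairlea=2, Kelston=3, Norbury=4, Lomond=5.
Bloc 1 (peak Norbury at position 4): ranking walks positions 4-3-2-1-5, expanding outward from the peak — single-peaked.
Bloc 2: ranking walks positions 5-3-1-2-4; Kelston is ranked above Norbury even though Norbury lies between Kelston and the peak Lomond on the axis — preferences dip and rise again. Not single-peaked.
Bloc 3: ranking walks positions 5-2-3-4-1; Fairlea is ranked above Norbury even though Norbury lies between Fairlea and the peak Lomond on the axis — preferences dip and rise again. Not single-peaked.
Bloc 4: ranking walks positions 2-4-5-3-1; Norbury is ranked above Kelston even though Kelston lies between Norbury and the peak Fairlea on the axis — preferences dip and rise again. Not single-peaked.
Bloc 2 violates single-peakedness, so the profile is not single-peaked on this axis.

no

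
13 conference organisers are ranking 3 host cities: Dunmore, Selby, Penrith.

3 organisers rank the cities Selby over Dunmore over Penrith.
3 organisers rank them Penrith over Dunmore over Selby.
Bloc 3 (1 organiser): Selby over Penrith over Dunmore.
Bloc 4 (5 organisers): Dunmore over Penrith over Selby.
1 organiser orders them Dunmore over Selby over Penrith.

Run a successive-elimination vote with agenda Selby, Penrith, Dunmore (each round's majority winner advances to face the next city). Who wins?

Round 1: Selby vs Penrith — 5–8, Penrith advances.
Round 2: Penrith vs Dunmore — 4–9, Dunmore advances.
Dunmore survives the agenda.

Dunmore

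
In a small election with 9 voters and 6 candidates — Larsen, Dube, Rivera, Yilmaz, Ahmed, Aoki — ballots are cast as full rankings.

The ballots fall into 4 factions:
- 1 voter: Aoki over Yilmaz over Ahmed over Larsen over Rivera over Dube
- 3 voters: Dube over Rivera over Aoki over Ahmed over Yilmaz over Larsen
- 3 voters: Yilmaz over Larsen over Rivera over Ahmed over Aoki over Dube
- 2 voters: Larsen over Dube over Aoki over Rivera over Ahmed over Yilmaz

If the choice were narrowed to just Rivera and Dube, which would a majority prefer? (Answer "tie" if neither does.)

Ballots ranking Rivera above Dube: 1 + 3 = 4.
Ballots ranking Dube above Rivera: 9 − 4 = 5.
Dube wins the head-to-head 5–4.

Dube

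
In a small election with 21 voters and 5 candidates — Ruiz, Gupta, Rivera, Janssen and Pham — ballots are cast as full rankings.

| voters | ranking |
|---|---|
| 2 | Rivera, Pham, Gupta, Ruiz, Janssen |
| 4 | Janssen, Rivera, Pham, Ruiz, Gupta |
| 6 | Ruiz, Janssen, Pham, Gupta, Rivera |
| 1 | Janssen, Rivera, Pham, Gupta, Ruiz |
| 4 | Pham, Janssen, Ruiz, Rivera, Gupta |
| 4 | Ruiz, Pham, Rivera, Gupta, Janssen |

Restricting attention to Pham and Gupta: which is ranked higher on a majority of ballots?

Pham

Ballots ranking Pham above Gupta: 2 + 4 + 6 + 1 + 4 + 4 = 21.
Ballots ranking Gupta above Pham: 21 − 21 = 0.
Pham wins the head-to-head 21–0.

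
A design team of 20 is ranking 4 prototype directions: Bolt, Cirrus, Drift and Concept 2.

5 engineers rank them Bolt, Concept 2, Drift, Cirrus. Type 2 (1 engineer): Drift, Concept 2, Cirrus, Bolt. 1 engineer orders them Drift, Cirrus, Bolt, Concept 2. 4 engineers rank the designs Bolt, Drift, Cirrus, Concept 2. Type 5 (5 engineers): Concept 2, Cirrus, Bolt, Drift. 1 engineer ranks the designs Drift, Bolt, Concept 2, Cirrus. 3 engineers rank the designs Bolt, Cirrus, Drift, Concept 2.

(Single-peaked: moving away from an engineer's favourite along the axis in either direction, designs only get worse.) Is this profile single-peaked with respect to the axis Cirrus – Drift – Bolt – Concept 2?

no

Axis positions: Cirrus=1, Drift=2, Bolt=3, Concept 2=4.
Type 1 (peak Bolt at position 3): ranking walks positions 3-4-2-1, expanding outward from the peak — single-peaked.
Type 2: ranking walks positions 2-4-1-3; Concept 2 is ranked above Bolt even though Bolt lies between Concept 2 and the peak Drift on the axis — preferences dip and rise again. Not single-peaked.
Type 3 (peak Drift at position 2): ranking walks positions 2-1-3-4, expanding outward from the peak — single-peaked.
Type 4 (peak Bolt at position 3): ranking walks positions 3-2-1-4, expanding outward from the peak — single-peaked.
Type 5: ranking walks positions 4-1-3-2; Cirrus is ranked above Bolt even though Bolt lies between Cirrus and the peak Concept 2 on the axis — preferences dip and rise again. Not single-peaked.
Type 6 (peak Drift at position 2): ranking walks positions 2-3-4-1, expanding outward from the peak — single-peaked.
Type 7: ranking walks positions 3-1-2-4; Cirrus is ranked above Drift even though Drift lies between Cirrus and the peak Bolt on the axis — preferences dip and rise again. Not single-peaked.
Type 2 violates single-peakedness, so the profile is not single-peaked on this axis.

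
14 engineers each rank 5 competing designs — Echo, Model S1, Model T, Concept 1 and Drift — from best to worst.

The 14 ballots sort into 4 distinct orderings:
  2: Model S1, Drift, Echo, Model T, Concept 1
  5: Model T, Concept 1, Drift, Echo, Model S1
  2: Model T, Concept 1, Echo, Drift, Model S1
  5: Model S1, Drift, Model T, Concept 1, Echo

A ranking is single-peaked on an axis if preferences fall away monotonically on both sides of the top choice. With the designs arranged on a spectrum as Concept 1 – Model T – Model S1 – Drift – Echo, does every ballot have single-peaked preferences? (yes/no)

Axis positions: Concept 1=1, Model T=2, Model S1=3, Drift=4, Echo=5.
Ballot type 1 (peak Model S1 at position 3): ranking walks positions 3-4-5-2-1, expanding outward from the peak — single-peaked.
Ballot type 2: ranking walks positions 2-1-4-5-3; Drift is ranked above Model S1 even though Model S1 lies between Drift and the peak Model T on the axis — preferences dip and rise again. Not single-peaked.
Ballot type 3: ranking walks positions 2-1-5-4-3; Echo is ranked above Model S1 even though Model S1 lies between Echo and the peak Model T on the axis — preferences dip and rise again. Not single-peaked.
Ballot type 4 (peak Model S1 at position 3): ranking walks positions 3-4-2-1-5, expanding outward from the peak — single-peaked.
Ballot type 2 violates single-peakedness, so the profile is not single-peaked on this axis.

no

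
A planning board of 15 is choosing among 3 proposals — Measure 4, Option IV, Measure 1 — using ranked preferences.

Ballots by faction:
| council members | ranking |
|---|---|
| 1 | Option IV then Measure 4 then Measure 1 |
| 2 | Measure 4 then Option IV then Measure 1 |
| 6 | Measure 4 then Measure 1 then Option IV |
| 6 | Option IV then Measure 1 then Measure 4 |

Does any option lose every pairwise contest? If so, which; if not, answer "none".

Measure 1

Pairwise majorities:
Measure 4 vs Option IV: 2+6 = 8 for Measure 4, 7 for Option IV — Measure 4 by 8–7.
Measure 4 vs Measure 1: 9 to 6, Measure 4.
Option IV–Measure 1: Option IV 9–6.
Measure 1 loses to every other option — it is the Condorcet loser.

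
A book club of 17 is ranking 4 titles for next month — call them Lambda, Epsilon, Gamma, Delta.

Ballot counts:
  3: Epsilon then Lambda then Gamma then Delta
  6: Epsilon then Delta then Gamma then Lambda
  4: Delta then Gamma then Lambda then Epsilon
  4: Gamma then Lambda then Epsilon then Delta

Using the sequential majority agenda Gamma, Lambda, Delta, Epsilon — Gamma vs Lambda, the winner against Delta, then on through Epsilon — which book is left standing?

Epsilon

Round 1: Gamma vs Lambda — 14–3, Gamma advances.
Round 2: Gamma vs Delta — 7–10, Delta advances.
Round 3: Delta vs Epsilon — 4–13, Epsilon advances.
The agenda winner is Epsilon.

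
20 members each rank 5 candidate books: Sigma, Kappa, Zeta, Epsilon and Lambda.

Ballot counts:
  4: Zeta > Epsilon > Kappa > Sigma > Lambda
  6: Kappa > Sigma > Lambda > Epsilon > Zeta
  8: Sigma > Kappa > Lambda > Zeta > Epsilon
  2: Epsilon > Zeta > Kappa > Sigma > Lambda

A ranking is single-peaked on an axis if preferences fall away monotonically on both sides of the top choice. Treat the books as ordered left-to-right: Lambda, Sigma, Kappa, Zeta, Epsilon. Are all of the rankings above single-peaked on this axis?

Axis positions: Lambda=1, Sigma=2, Kappa=3, Zeta=4, Epsilon=5.
Bloc 1 (peak Zeta at position 4): ranking walks positions 4-5-3-2-1, expanding outward from the peak — single-peaked.
Bloc 2: ranking walks positions 3-2-1-5-4; Epsilon is ranked above Zeta even though Zeta lies between Epsilon and the peak Kappa on the axis — preferences dip and rise again. Not single-peaked.
Bloc 3 (peak Sigma at position 2): ranking walks positions 2-3-1-4-5, expanding outward from the peak — single-peaked.
Bloc 4 (peak Epsilon at position 5): ranking walks positions 5-4-3-2-1, expanding outward from the peak — single-peaked.
Bloc 2 violates single-peakedness, so the profile is not single-peaked on this axis.

no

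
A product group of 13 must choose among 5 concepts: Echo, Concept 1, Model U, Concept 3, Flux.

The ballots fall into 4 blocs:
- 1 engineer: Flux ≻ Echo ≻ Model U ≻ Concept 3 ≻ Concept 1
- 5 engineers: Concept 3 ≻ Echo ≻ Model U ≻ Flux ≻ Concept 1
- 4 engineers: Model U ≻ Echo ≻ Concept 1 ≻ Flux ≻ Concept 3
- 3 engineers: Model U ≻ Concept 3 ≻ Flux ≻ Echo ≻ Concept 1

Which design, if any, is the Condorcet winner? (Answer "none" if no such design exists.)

Head-to-head results (13 engineers):
Echo vs Concept 1: Echo preferred on 1+5+4+3 = 13 ballots; Echo wins 13–0.
Echo vs Model U: Model U, 7–6.
Echo vs Concept 3: Echo preferred on 1+4 = 5 ballots; Concept 3 wins 8–5.
Echo vs Flux: Echo is ranked higher on 5+4 = 9 ballots, Flux on 4. Echo wins 9–4.
Concept 1 vs Model U: Concept 1 preferred on 0 ballots; Model U wins 13–0.
Concept 1 vs Concept 3: Concept 1 is ranked higher on 4 ballots, Concept 3 on 9. Concept 3 wins 9–4.
Concept 1 vs Flux: 4 to 9, Flux.
Model U vs Concept 3: Model U is ranked higher on 1+4+3 = 8 ballots, Concept 3 on 5. Model U wins 8–5.
Model U vs Flux: 5+4+3 = 12 for Model U, 1 for Flux — Model U by 12–1.
Concept 3–Flux: Concept 3 8–5.
Model U wins every pairwise contest, so Model U is the Condorcet winner.

Model U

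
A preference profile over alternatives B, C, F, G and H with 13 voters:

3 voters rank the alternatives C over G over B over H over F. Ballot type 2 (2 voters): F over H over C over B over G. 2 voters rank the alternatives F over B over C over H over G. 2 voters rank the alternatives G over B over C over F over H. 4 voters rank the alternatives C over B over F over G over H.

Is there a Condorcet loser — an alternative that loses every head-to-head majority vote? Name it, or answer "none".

Pairwise majorities:
B–C: C 9–4.
B vs F: 9 to 4, B.
B vs G: 2+2+4 = 8 for B, 5 for G — B by 8–5.
B–H: B 11–2.
C vs F: C, 9–4.
C vs G: C wins 11–2.
C–H: C 11–2.
F vs G: F, 8–5.
F vs H: F preferred on 2+2+2+4 = 10 ballots; F wins 10–3.
G vs H: G wins 9–4.
H is beaten in every head-to-head and is the Condorcet loser.

H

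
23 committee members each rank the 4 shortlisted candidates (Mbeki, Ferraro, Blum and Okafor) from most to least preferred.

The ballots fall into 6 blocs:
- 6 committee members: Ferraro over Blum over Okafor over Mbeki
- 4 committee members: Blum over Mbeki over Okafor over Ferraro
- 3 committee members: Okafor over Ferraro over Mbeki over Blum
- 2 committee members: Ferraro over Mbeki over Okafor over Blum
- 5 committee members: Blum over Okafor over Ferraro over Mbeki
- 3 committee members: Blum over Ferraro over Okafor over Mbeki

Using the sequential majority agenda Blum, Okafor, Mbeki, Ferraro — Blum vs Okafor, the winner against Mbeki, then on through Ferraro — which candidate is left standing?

Blum

Round 1: Blum vs Okafor — 18–5, Blum advances.
Round 2: Blum vs Mbeki — 18–5, Blum advances.
Round 3: Blum vs Ferraro — 12–11, Blum advances.
Blum survives the agenda.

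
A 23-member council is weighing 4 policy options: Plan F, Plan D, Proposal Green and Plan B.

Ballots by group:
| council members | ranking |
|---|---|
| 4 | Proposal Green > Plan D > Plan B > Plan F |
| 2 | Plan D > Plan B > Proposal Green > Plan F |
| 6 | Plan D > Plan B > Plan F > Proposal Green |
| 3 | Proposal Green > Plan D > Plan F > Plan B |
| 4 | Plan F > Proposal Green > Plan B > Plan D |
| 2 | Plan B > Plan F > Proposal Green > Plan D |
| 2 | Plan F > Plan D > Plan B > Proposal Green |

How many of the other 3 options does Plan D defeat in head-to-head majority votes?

Plan D against each rival (23 council members):
Plan D vs Plan F: 4+2+6+3 = 15 for Plan D, 8 for Plan F — Plan D by 15–8.
Plan D vs Proposal Green: Plan D is ranked higher on 2+6+2 = 10 ballots, Proposal Green on 13. Proposal Green wins 13–10.
Plan D–Plan B: Plan D 17–6.
Plan D beats Plan F, Plan B; loses to Proposal Green — 2 pairwise wins.

2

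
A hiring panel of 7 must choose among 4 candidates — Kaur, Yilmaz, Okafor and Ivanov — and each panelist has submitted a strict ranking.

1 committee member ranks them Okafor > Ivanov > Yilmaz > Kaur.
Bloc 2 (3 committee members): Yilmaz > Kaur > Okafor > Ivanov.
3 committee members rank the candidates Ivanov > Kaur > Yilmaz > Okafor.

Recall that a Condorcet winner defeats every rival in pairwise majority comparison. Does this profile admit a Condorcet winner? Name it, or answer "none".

Check each pair by majority over 7 ballots:
Kaur vs Yilmaz: Yilmaz wins 4–3.
Kaur vs Okafor: Kaur, 6–1.
Kaur–Ivanov: Ivanov 4–3.
Yilmaz vs Okafor: Yilmaz, 6–1.
Yilmaz–Ivanov: Ivanov 4–3.
Okafor–Ivanov: Okafor 4–3.
No candidate is unbeaten: Kaur loses to Yilmaz; Yilmaz loses to Ivanov; Okafor loses to Kaur; Ivanov loses to Okafor. In particular Kaur > Okafor > Ivanov > Kaur is a majority cycle — no Condorcet winner exists.

none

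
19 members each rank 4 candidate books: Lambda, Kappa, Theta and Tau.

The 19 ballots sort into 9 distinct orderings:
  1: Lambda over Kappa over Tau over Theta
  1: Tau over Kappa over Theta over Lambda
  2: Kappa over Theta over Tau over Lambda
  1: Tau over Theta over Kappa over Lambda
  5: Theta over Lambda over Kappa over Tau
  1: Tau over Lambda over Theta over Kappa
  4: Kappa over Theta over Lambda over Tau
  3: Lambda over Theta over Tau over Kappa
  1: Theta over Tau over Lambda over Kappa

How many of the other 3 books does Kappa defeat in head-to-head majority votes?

1

Kappa against each rival (19 members):
Kappa vs Lambda: 1+2+1+4 = 8 for Kappa, 11 for Lambda — Lambda by 11–8.
Kappa vs Theta: Kappa preferred on 1+1+2+4 = 8 ballots; Theta wins 11–8.
Kappa vs Tau: Kappa wins 12–7.
Kappa beats Tau; loses to Lambda, Theta — 1 pairwise win.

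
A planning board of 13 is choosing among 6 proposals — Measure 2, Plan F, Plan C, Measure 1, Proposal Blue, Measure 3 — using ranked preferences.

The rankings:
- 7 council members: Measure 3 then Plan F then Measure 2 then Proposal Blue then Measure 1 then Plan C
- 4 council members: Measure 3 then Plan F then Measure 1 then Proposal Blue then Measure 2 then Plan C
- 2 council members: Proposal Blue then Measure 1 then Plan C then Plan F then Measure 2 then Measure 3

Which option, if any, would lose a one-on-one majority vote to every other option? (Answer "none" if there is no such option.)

Plan C

Pairwise majorities:
Measure 2 vs Plan F: Plan F wins 13–0.
Measure 2 vs Plan C: Measure 2, 11–2.
Measure 2 vs Measure 1: 7 to 6, Measure 2.
Measure 2 vs Proposal Blue: Measure 2 preferred on 7 ballots; Measure 2 wins 7–6.
Measure 2–Measure 3: Measure 3 11–2.
Plan F vs Plan C: Plan F, 11–2.
Plan F vs Measure 1: 7+4 = 11 for Plan F, 2 for Measure 1 — Plan F by 11–2.
Plan F vs Proposal Blue: Plan F preferred on 7+4 = 11 ballots; Plan F wins 11–2.
Plan F vs Measure 3: Plan F preferred on 2 ballots; Measure 3 wins 11–2.
Plan C–Measure 1: Measure 1 13–0.
Plan C–Proposal Blue: Proposal Blue 13–0.
Plan C vs Measure 3: Plan C preferred on 2 ballots; Measure 3 wins 11–2.
Measure 1 vs Proposal Blue: 4 to 9, Proposal Blue.
Measure 1–Measure 3: Measure 3 11–2.
Proposal Blue vs Measure 3: Proposal Blue is ranked higher on 2 ballots, Measure 3 on 11. Measure 3 wins 11–2.
Plan C loses to every other option — it is the Condorcet loser.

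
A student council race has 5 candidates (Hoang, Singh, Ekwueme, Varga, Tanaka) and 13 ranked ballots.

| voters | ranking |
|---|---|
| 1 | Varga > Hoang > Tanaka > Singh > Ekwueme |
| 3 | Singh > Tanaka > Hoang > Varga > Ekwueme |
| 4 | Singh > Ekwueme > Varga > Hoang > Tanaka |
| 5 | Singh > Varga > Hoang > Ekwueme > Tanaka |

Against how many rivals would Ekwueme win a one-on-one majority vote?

1

Ekwueme against each rival (13 voters):
Ekwueme vs Hoang: 4 to 9, Hoang.
Ekwueme vs Singh: 0 to 13, Singh.
Ekwueme vs Varga: 4 to 9, Varga.
Ekwueme vs Tanaka: Ekwueme, 9–4.
Ekwueme beats Tanaka; loses to Hoang, Singh, Varga — 1 pairwise win.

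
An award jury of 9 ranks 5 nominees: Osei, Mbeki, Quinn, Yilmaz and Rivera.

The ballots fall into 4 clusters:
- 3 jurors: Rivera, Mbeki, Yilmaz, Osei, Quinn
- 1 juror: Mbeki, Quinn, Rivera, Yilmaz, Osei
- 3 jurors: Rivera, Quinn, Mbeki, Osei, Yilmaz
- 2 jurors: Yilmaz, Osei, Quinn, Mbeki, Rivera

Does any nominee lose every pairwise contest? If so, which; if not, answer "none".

none

Head-to-head results (9 jurors):
Osei–Mbeki: Mbeki 7–2.
Osei vs Quinn: 5 to 4, Osei.
Osei vs Yilmaz: Yilmaz wins 6–3.
Osei vs Rivera: Osei preferred on 2 ballots; Rivera wins 7–2.
Mbeki vs Quinn: Mbeki preferred on 3+1 = 4 ballots; Quinn wins 5–4.
Mbeki vs Yilmaz: Mbeki wins 7–2.
Mbeki vs Rivera: 3 to 6, Rivera.
Quinn vs Yilmaz: 4 to 5, Yilmaz.
Quinn vs Rivera: Quinn is ranked higher on 1+2 = 3 ballots, Rivera on 6. Rivera wins 6–3.
Yilmaz vs Rivera: 2 to 7, Rivera.
Each nominee has at least one pairwise win (Osei beats Quinn; Mbeki beats Osei; Quinn beats Mbeki; Yilmaz beats Osei; Rivera beats Osei) — no Condorcet loser.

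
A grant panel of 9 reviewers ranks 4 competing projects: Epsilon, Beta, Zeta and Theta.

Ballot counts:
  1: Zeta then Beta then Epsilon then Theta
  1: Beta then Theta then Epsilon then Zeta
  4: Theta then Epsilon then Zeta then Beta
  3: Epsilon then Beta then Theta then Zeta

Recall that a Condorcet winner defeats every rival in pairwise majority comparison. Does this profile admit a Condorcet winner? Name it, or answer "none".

none

Head-to-head results (9 reviewers):
Epsilon vs Beta: Epsilon wins 7–2.
Epsilon–Zeta: Epsilon 8–1.
Epsilon vs Theta: Theta, 5–4.
Beta vs Zeta: Zeta, 5–4.
Beta vs Theta: Beta, 5–4.
Zeta vs Theta: Theta wins 8–1.
Each project drops at least one matchup (Epsilon loses to Theta; Beta loses to Epsilon; Zeta loses to Epsilon; Theta loses to Beta); the cycle Epsilon > Beta > Theta > Epsilon rules out a Condorcet winner.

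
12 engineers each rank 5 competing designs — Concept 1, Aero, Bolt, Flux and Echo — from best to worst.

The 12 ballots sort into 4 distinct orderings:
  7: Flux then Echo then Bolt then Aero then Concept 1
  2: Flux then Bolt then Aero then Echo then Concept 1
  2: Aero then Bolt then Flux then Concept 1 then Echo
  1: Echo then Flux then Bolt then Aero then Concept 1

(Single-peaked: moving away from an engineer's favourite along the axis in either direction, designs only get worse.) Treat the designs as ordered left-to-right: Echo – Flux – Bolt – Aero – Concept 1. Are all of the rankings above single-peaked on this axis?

Axis positions: Echo=1, Flux=2, Bolt=3, Aero=4, Concept 1=5.
Faction 1 (peak Flux at position 2): ranking walks positions 2-1-3-4-5, expanding outward from the peak — single-peaked.
Faction 2 (peak Flux at position 2): ranking walks positions 2-3-4-1-5, expanding outward from the peak — single-peaked.
Faction 3 (peak Aero at position 4): ranking walks positions 4-3-2-5-1, expanding outward from the peak — single-peaked.
Faction 4 (peak Echo at position 1): ranking walks positions 1-2-3-4-5, expanding outward from the peak — single-peaked.
Every ranking is single-peaked on this axis.

yes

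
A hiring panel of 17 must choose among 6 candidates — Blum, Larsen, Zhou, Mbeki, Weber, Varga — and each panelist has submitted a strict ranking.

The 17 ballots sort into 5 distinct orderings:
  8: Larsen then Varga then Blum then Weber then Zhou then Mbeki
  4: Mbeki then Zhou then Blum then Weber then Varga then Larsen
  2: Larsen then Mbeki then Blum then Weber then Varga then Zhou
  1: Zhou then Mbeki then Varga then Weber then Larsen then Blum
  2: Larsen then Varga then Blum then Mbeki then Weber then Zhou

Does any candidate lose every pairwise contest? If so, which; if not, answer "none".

none

Head-to-head results (17 committee members):
Blum vs Larsen: Larsen, 13–4.
Blum vs Zhou: Blum wins 12–5.
Blum vs Mbeki: 8+2 = 10 for Blum, 7 for Mbeki — Blum by 10–7.
Blum vs Weber: Blum, 16–1.
Blum vs Varga: 4+2 = 6 for Blum, 11 for Varga — Varga by 11–6.
Larsen vs Zhou: Larsen preferred on 8+2+2 = 12 ballots; Larsen wins 12–5.
Larsen vs Mbeki: Larsen preferred on 8+2+2 = 12 ballots; Larsen wins 12–5.
Larsen vs Weber: 8+2+2 = 12 for Larsen, 5 for Weber — Larsen by 12–5.
Larsen vs Varga: Larsen is ranked higher on 8+2+2 = 12 ballots, Varga on 5. Larsen wins 12–5.
Zhou vs Mbeki: Zhou wins 9–8.
Zhou vs Weber: Weber wins 12–5.
Zhou vs Varga: Zhou preferred on 4+1 = 5 ballots; Varga wins 12–5.
Mbeki vs Weber: Mbeki wins 9–8.
Mbeki vs Varga: Varga, 10–7.
Weber vs Varga: Varga wins 11–6.
Each candidate has at least one pairwise win (Blum beats Zhou; Larsen beats Blum; Zhou beats Mbeki; Mbeki beats Weber; Weber beats Zhou; Varga beats Blum) — no Condorcet loser.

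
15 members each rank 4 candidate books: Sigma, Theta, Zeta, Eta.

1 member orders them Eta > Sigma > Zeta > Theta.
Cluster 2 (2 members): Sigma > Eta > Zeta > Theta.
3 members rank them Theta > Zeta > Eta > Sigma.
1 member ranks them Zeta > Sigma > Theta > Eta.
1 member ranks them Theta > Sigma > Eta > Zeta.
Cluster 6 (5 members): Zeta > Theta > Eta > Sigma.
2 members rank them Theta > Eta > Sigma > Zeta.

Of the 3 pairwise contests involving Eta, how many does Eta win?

Eta against each rival (15 members):
Eta–Sigma: Eta 11–4.
Eta–Theta: Theta 12–3.
Eta vs Zeta: Zeta, 9–6.
Eta beats Sigma; loses to Theta, Zeta — 1 pairwise win.

1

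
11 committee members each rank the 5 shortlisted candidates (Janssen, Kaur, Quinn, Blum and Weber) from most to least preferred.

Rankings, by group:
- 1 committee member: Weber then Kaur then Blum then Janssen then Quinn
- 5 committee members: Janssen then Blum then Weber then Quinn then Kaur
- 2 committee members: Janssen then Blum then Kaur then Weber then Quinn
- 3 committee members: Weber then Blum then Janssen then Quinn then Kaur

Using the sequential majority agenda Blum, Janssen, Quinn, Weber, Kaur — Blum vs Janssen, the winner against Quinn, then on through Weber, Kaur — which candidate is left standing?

Round 1: Blum vs Janssen — 4–7, Janssen advances.
Round 2: Janssen vs Quinn — 11–0, Janssen advances.
Round 3: Janssen vs Weber — 7–4, Janssen advances.
Round 4: Janssen vs Kaur — 10–1, Janssen advances.
The agenda winner is Janssen.

Janssen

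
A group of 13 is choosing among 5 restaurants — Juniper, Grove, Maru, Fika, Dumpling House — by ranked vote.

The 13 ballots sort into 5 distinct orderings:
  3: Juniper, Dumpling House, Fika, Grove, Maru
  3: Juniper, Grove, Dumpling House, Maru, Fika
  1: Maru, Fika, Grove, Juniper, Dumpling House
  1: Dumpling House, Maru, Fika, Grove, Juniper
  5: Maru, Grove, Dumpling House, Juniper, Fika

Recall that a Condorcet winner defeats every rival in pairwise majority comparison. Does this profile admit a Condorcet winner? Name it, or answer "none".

none

Check each pair by majority over 13 ballots:
Juniper vs Grove: Grove wins 7–6.
Juniper–Maru: Maru 7–6.
Juniper vs Fika: Juniper, 11–2.
Juniper vs Dumpling House: Juniper wins 7–6.
Grove vs Maru: Grove is ranked higher on 3+3 = 6 ballots, Maru on 7. Maru wins 7–6.
Grove vs Fika: Grove preferred on 3+5 = 8 ballots; Grove wins 8–5.
Grove vs Dumpling House: 9 to 4, Grove.
Maru vs Fika: Maru preferred on 3+1+1+5 = 10 ballots; Maru wins 10–3.
Maru vs Dumpling House: 6 to 7, Dumpling House.
Fika vs Dumpling House: 1 for Fika, 12 for Dumpling House — Dumpling House by 12–1.
Every restaurant loses at least once (Juniper loses to Grove; Grove loses to Maru; Maru loses to Dumpling House; Fika loses to Juniper; Dumpling House loses to Juniper). The majority relation contains the cycle Juniper > Dumpling House > Maru > Juniper, so there is no Condorcet winner.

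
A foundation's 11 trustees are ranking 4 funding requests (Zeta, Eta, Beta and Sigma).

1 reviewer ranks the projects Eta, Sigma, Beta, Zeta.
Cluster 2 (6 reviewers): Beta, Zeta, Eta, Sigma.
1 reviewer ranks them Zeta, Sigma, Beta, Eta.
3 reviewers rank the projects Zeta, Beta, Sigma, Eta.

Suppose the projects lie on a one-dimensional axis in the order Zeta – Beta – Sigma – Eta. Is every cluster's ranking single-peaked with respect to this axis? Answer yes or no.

no

Axis positions: Zeta=1, Beta=2, Sigma=3, Eta=4.
Cluster 1 (peak Eta at position 4): ranking walks positions 4-3-2-1, expanding outward from the peak — single-peaked.
Cluster 2: ranking walks positions 2-1-4-3; Eta is ranked above Sigma even though Sigma lies between Eta and the peak Beta on the axis — preferences dip and rise again. Not single-peaked.
Cluster 3: ranking walks positions 1-3-2-4; Sigma is ranked above Beta even though Beta lies between Sigma and the peak Zeta on the axis — preferences dip and rise again. Not single-peaked.
Cluster 4 (peak Zeta at position 1): ranking walks positions 1-2-3-4, expanding outward from the peak — single-peaked.
Cluster 2 violates single-peakedness, so the profile is not single-peaked on this axis.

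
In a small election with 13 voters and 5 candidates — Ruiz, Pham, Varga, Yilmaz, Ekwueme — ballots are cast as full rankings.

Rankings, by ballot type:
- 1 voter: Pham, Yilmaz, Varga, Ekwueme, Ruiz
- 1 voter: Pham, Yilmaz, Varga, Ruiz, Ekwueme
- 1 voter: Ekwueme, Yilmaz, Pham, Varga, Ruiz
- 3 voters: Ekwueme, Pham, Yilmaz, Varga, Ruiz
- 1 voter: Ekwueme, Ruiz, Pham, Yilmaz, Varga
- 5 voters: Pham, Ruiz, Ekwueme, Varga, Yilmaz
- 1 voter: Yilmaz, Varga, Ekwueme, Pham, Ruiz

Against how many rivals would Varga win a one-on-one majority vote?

Varga against each rival (13 voters):
Varga vs Ruiz: Varga is ranked higher on 1+1+1+3+1 = 7 ballots, Ruiz on 6. Varga wins 7–6.
Varga–Pham: Pham 12–1.
Varga vs Yilmaz: Varga is ranked higher on 5 ballots, Yilmaz on 8. Yilmaz wins 8–5.
Varga vs Ekwueme: Ekwueme wins 10–3.
Varga beats Ruiz; loses to Pham, Yilmaz, Ekwueme — 1 pairwise win.

1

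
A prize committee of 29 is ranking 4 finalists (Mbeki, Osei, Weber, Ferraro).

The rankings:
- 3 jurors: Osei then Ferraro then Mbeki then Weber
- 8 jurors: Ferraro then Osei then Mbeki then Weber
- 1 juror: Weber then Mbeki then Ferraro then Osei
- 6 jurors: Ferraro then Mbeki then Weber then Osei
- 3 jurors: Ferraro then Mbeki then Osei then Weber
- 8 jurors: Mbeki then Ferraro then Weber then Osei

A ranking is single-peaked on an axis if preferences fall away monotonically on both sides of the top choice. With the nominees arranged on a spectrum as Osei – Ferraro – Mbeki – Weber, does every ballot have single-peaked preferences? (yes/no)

yes

Axis positions: Osei=1, Ferraro=2, Mbeki=3, Weber=4.
Bloc 1 (peak Osei at position 1): ranking walks positions 1-2-3-4, expanding outward from the peak — single-peaked.
Bloc 2 (peak Ferraro at position 2): ranking walks positions 2-1-3-4, expanding outward from the peak — single-peaked.
Bloc 3 (peak Weber at position 4): ranking walks positions 4-3-2-1, expanding outward from the peak — single-peaked.
Bloc 4 (peak Ferraro at position 2): ranking walks positions 2-3-4-1, expanding outward from the peak — single-peaked.
Bloc 5 (peak Ferraro at position 2): ranking walks positions 2-3-1-4, expanding outward from the peak — single-peaked.
Bloc 6 (peak Mbeki at position 3): ranking walks positions 3-2-4-1, expanding outward from the peak — single-peaked.
Every ranking is single-peaked on this axis.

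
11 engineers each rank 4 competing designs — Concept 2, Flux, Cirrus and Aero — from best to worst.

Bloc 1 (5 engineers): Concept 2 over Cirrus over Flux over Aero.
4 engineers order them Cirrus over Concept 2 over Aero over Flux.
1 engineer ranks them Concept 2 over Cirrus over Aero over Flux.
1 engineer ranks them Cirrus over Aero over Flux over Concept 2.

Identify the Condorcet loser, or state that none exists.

Pairwise majorities:
Concept 2 vs Flux: Concept 2 wins 10–1.
Concept 2 vs Cirrus: 6 to 5, Concept 2.
Concept 2 vs Aero: Concept 2 wins 10–1.
Flux–Cirrus: Cirrus 11–0.
Flux vs Aero: Flux is ranked higher on 5 ballots, Aero on 6. Aero wins 6–5.
Cirrus vs Aero: 5+4+1+1 = 11 for Cirrus, 0 for Aero — Cirrus by 11–0.
Flux is beaten in every head-to-head and is the Condorcet loser.

Flux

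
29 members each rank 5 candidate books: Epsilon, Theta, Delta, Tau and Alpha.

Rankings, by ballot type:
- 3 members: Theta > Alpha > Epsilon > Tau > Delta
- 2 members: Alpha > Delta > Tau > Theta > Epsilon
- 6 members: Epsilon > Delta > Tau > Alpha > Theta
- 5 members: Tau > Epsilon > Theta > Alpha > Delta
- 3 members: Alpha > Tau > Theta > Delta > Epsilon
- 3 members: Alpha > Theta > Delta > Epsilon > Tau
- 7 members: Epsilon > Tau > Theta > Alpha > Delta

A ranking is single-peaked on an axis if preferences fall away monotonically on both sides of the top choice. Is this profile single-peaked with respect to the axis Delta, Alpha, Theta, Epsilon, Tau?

no

Axis positions: Delta=1, Alpha=2, Theta=3, Epsilon=4, Tau=5.
Ballot type 1 (peak Theta at position 3): ranking walks positions 3-2-4-5-1, expanding outward from the peak — single-peaked.
Ballot type 2: ranking walks positions 2-1-5-3-4; Tau is ranked above Theta even though Theta lies between Tau and the peak Alpha on the axis — preferences dip and rise again. Not single-peaked.
Ballot type 3: ranking walks positions 4-1-5-2-3; Delta is ranked above Theta even though Theta lies between Delta and the peak Epsilon on the axis — preferences dip and rise again. Not single-peaked.
Ballot type 4 (peak Tau at position 5): ranking walks positions 5-4-3-2-1, expanding outward from the peak — single-peaked.
Ballot type 5: ranking walks positions 2-5-3-1-4; Tau is ranked above Theta even though Theta lies between Tau and the peak Alpha on the axis — preferences dip and rise again. Not single-peaked.
Ballot type 6 (peak Alpha at position 2): ranking walks positions 2-3-1-4-5, expanding outward from the peak — single-peaked.
Ballot type 7 (peak Epsilon at position 4): ranking walks positions 4-5-3-2-1, expanding outward from the peak — single-peaked.
Ballot type 2 violates single-peakedness, so the profile is not single-peaked on this axis.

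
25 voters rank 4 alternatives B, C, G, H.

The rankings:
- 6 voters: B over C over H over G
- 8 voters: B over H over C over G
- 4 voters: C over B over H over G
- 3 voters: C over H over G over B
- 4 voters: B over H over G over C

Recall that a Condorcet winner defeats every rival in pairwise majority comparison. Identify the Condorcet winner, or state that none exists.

B

Check each pair by majority over 25 ballots:
B vs C: 18 to 7, B.
B–G: B 22–3.
B vs H: B wins 22–3.
C–G: C 21–4.
C vs H: C, 13–12.
G vs H: G preferred on 0 ballots; H wins 25–0.
Only B has no losses; B is the Condorcet winner.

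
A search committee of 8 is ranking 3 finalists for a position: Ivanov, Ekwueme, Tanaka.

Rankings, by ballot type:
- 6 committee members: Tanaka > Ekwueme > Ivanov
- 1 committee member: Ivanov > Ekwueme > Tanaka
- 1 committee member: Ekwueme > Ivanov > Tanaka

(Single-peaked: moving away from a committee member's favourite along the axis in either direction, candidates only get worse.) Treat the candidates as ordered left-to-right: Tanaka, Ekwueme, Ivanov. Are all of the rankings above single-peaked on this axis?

yes

Axis positions: Tanaka=1, Ekwueme=2, Ivanov=3.
Ballot type 1 (peak Tanaka at position 1): ranking walks positions 1-2-3, expanding outward from the peak — single-peaked.
Ballot type 2 (peak Ivanov at position 3): ranking walks positions 3-2-1, expanding outward from the peak — single-peaked.
Ballot type 3 (peak Ekwueme at position 2): ranking walks positions 2-3-1, expanding outward from the peak — single-peaked.
Every ranking is single-peaked on this axis.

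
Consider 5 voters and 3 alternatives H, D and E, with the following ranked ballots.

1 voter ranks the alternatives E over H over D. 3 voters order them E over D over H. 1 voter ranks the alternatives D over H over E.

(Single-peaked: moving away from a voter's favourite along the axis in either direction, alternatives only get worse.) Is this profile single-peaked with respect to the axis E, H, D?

Axis positions: E=1, H=2, D=3.
Type 1 (peak E at position 1): ranking walks positions 1-2-3, expanding outward from the peak — single-peaked.
Type 2: ranking walks positions 1-3-2; D is ranked above H even though H lies between D and the peak E on the axis — preferences dip and rise again. Not single-peaked.
Type 3 (peak D at position 3): ranking walks positions 3-2-1, expanding outward from the peak — single-peaked.
Type 2 violates single-peakedness, so the profile is not single-peaked on this axis.

no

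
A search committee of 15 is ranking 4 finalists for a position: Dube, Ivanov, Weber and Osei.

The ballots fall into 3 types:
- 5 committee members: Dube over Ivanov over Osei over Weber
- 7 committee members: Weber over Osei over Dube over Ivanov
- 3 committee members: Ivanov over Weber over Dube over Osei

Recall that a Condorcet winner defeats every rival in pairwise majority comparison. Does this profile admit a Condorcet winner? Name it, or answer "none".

Check each pair by majority over 15 ballots:
Dube vs Ivanov: Dube wins 12–3.
Dube vs Weber: Weber wins 10–5.
Dube–Osei: Dube 8–7.
Ivanov–Weber: Ivanov 8–7.
Ivanov–Osei: Ivanov 8–7.
Weber–Osei: Weber 10–5.
Each candidate drops at least one matchup (Dube loses to Weber; Ivanov loses to Dube; Weber loses to Ivanov; Osei loses to Dube); the cycle Dube > Ivanov > Weber > Dube rules out a Condorcet winner.

none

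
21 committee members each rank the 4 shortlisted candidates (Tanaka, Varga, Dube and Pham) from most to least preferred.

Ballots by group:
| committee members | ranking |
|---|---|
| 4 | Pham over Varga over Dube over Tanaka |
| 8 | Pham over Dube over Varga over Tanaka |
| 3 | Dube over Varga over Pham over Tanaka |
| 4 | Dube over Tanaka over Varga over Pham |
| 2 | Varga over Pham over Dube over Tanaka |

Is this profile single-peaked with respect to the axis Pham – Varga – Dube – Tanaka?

Axis positions: Pham=1, Varga=2, Dube=3, Tanaka=4.
Group 1 (peak Pham at position 1): ranking walks positions 1-2-3-4, expanding outward from the peak — single-peaked.
Group 2: ranking walks positions 1-3-2-4; Dube is ranked above Varga even though Varga lies between Dube and the peak Pham on the axis — preferences dip and rise again. Not single-peaked.
Group 3 (peak Dube at position 3): ranking walks positions 3-2-1-4, expanding outward from the peak — single-peaked.
Group 4 (peak Dube at position 3): ranking walks positions 3-4-2-1, expanding outward from the peak — single-peaked.
Group 5 (peak Varga at position 2): ranking walks positions 2-1-3-4, expanding outward from the peak — single-peaked.
Group 2 violates single-peakedness, so the profile is not single-peaked on this axis.

no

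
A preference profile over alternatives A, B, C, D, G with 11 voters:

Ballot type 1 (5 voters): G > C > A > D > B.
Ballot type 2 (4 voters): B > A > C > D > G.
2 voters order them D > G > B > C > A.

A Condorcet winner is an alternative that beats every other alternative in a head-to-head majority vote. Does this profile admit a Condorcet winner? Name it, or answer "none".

Check each pair by majority over 11 ballots:
A vs B: A is ranked higher on 5 ballots, B on 6. B wins 6–5.
A vs C: C wins 7–4.
A vs D: A, 9–2.
A vs G: G wins 7–4.
B vs C: 4+2 = 6 for B, 5 for C — B by 6–5.
B vs D: D, 7–4.
B vs G: B is ranked higher on 4 ballots, G on 7. G wins 7–4.
C vs D: 9 to 2, C.
C vs G: C preferred on 4 ballots; G wins 7–4.
D vs G: D preferred on 4+2 = 6 ballots; D wins 6–5.
Each alternative drops at least one matchup (A loses to B; B loses to D; C loses to B; D loses to A; G loses to D); the cycle A beats D beats B beats A rules out a Condorcet winner.

none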